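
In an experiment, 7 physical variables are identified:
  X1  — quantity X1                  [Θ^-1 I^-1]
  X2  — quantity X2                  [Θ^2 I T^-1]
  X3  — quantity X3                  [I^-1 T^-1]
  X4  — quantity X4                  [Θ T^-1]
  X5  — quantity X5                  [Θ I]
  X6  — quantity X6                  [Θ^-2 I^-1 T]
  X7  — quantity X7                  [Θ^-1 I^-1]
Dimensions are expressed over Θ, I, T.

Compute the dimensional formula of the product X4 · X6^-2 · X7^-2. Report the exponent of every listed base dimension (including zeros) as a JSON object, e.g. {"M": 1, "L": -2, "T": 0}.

{"Θ": 7, "I": 4, "T": -3}

Exponent matrix [Θ,I,T] × [X1,X2,X3,X4,X5,X6,X7]:
  Θ: [-1  2  0  1  1 -2 -1]
  I: [-1  1 -1  0  1 -1 -1]
  T: [ 0 -1 -1 -1  0  1  0]
  [Θ]: (1)·1+(-2)·-2+(-2)·-1 = 7
  [I]: (1)·0+(-2)·-1+(-2)·-1 = 4
  [T]: (1)·-1+(-2)·1+(-2)·0 = -3
⇒ Θ^7 I^4 T^-3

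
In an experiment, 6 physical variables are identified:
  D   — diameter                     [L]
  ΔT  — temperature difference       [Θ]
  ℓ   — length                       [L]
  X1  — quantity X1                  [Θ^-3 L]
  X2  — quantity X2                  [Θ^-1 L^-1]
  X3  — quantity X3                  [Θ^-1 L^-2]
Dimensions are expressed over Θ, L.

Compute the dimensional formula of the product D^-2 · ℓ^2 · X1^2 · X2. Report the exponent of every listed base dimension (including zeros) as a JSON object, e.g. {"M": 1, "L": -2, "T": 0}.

Exponent matrix [Θ,L] × [D,ΔT,ℓ,X1,X2,X3]:
  Θ: [ 0  1  0 -3 -1 -1]
  L: [ 1  0  1  1 -1 -2]
  [Θ]: (-2)·0+(2)·0+(2)·-3+(1)·-1 = -7
  [L]: (-2)·1+(2)·1+(2)·1+(1)·-1 = 1
⇒ Θ^-7 L

{"Θ": -7, "L": 1}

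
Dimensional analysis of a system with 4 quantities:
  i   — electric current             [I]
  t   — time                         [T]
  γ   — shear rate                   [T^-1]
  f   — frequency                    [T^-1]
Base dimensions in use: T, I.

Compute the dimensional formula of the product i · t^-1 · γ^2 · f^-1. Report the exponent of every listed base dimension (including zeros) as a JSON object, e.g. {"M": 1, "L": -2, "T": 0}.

{"T": -2, "I": 1}

Write exponents as rows T,I / cols i,t,γ,f:
  T: [ 0  1 -1 -1]
  I: [ 1  0  0  0]
  [T]: (1)·0+(-1)·1+(2)·-1+(-1)·-1 = -2
  [I]: (1)·1+(-1)·0+(2)·0+(-1)·0 = 1
⇒ T^-2 I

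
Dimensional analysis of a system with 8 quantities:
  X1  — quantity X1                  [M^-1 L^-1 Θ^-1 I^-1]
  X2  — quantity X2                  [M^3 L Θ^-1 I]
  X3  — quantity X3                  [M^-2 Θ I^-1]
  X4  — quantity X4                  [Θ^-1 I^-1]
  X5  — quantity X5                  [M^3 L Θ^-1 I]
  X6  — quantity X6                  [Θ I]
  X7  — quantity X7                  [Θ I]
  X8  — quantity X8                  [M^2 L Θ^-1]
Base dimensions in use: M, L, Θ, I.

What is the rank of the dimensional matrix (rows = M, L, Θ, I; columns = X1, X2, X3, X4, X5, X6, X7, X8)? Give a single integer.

3

Write exponents as rows M,L,Θ,I / cols X1,X2,X3,X4,X5,X6,X7,X8:
  M: [-1  3 -2  0  3  0  0  2]
  L: [-1  1  0  0  1  0  0  1]
  Θ: [-1 -1  1 -1 -1  1  1 -1]
  I: [-1  1 -1 -1  1  1  1  0]
Echelon form has 3 nonzero rows (pivots: X1,X2,X3)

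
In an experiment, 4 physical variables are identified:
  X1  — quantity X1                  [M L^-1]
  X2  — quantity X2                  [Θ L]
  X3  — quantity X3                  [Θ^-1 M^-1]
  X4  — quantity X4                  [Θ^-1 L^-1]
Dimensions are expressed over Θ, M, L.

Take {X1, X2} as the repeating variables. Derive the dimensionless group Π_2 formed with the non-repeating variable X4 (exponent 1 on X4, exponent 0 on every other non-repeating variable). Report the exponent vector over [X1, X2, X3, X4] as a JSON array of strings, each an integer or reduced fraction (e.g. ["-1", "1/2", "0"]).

Write exponents as rows Θ,M,L / cols X1,X2,X3,X4:
  Θ: [ 0  1 -1 -1]
  M: [ 1  0 -1  0]
  L: [-1  1  0 -1]
Echelon form has 2 nonzero rows (pivots: X1,X2)
Pivot set = {X1,X2}, free = {X3,X4}
RREF:
  r0: [   1    0   -1    0]
  r1: [   0    1   -1   -1]
  r2: [   0    0    0    0]
Fix exponent of X4 at 1, X3 at 0; solve each RREF row for its pivot's exponent:
  r0: exp(X1) + (0)·1 = 0 ⇒ exp(X1) = 0
  r1: exp(X2) + (-1)·1 = 0 ⇒ exp(X2) = 1
Π_2 = X2 · X4

["0", "1", "0", "1"]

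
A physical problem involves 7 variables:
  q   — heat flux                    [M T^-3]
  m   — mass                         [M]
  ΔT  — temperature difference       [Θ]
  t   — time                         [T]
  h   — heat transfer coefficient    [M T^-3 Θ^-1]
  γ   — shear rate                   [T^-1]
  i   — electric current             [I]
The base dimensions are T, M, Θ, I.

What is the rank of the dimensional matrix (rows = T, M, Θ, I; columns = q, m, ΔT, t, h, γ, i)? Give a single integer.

Write exponents as rows T,M,Θ,I / cols q,m,ΔT,t,h,γ,i:
  T: [-3  0  0  1 -3 -1  0]
  M: [ 1  1  0  0  1  0  0]
  Θ: [ 0  0  1  0 -1  0  0]
  I: [ 0  0  0  0  0  0  1]
Echelon form has 4 nonzero rows (pivots: q,m,ΔT,i)

4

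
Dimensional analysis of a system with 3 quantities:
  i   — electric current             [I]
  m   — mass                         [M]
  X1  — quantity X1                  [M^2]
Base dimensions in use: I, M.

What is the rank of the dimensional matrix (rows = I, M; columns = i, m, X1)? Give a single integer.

2

Exponent matrix [I,M] × [i,m,X1]:
  I: [ 1  0  0]
  M: [ 0  1  2]
Echelon form has 2 nonzero rows (pivots: i,m)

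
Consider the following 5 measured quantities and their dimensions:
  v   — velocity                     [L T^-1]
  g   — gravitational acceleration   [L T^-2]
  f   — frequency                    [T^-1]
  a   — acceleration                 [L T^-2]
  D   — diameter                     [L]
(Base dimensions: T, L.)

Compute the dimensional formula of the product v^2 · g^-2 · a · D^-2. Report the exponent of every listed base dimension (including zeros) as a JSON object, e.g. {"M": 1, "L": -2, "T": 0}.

{"T": 0, "L": -1}

Write exponents as rows T,L / cols v,g,f,a,D:
  T: [-1 -2 -1 -2  0]
  L: [ 1  1  0  1  1]
  [T]: (2)·-1+(-2)·-2+(1)·-2+(-2)·0 = 0
  [L]: (2)·1+(-2)·1+(1)·1+(-2)·1 = -1
⇒ L^-1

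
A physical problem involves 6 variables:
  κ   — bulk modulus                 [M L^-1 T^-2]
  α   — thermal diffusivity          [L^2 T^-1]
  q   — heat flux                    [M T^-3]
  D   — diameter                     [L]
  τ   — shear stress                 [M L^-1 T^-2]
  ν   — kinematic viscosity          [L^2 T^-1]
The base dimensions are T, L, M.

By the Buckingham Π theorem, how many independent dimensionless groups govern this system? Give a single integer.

Dimensional matrix (T×L×M by κ×α×q×D×τ×ν):
  T: [-2 -1 -3  0 -2 -1]
  L: [-1  2  0  1 -1  2]
  M: [ 1  0  1  0  1  0]
RREF → pivots at {κ,α,q} ⇒ r = 3
n=6, r=3 ⇒ 3 dimensionless groups

3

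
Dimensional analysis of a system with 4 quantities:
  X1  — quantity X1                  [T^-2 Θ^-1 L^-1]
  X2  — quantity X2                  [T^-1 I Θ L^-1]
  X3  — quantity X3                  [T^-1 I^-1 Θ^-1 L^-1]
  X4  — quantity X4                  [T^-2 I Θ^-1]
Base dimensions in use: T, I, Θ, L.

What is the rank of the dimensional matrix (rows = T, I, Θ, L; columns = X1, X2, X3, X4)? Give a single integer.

3

Exponent matrix [T,I,Θ,L] × [X1,X2,X3,X4]:
  T: [-2 -1 -1 -2]
  I: [ 0  1 -1  1]
  Θ: [-1  1 -1 -1]
  L: [-1 -1 -1  0]
Echelon form has 3 nonzero rows (pivots: X1,X2,X3)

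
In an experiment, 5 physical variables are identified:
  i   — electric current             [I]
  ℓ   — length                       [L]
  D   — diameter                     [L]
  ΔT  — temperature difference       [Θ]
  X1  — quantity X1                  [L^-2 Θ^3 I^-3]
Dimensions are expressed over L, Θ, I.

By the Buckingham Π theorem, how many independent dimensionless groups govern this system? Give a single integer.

Exponent matrix [L,Θ,I] × [i,ℓ,D,ΔT,X1]:
  L: [ 0  1  1  0 -2]
  Θ: [ 0  0  0  1  3]
  I: [ 1  0  0  0 -3]
RREF → pivots at {i,ℓ,ΔT} ⇒ r = 3
n=5, r=3 ⇒ 2 dimensionless groups

2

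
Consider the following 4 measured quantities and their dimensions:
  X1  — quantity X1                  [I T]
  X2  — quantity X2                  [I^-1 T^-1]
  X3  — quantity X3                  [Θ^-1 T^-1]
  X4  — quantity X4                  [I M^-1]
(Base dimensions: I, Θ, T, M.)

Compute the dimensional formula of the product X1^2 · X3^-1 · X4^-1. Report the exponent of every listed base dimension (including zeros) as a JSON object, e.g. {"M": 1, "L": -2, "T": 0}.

{"I": 1, "Θ": 1, "T": 3, "M": 1}

Exponent matrix [I,Θ,T,M] × [X1,X2,X3,X4]:
  I: [ 1 -1  0  1]
  Θ: [ 0  0 -1  0]
  T: [ 1 -1 -1  0]
  M: [ 0  0  0 -1]
  [I]: (2)·1+(-1)·0+(-1)·1 = 1
  [Θ]: (2)·0+(-1)·-1+(-1)·0 = 1
  [T]: (2)·1+(-1)·-1+(-1)·0 = 3
  [M]: (2)·0+(-1)·0+(-1)·-1 = 1
⇒ I Θ T^3 M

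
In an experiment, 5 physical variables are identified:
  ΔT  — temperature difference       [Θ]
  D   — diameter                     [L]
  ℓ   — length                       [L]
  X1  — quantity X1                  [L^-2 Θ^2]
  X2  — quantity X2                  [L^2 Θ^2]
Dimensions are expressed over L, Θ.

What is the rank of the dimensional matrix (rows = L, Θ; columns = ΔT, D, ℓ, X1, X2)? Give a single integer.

Exponent matrix [L,Θ] × [ΔT,D,ℓ,X1,X2]:
  L: [ 0  1  1 -2  2]
  Θ: [ 1  0  0  2  2]
Echelon form has 2 nonzero rows (pivots: ΔT,D)

2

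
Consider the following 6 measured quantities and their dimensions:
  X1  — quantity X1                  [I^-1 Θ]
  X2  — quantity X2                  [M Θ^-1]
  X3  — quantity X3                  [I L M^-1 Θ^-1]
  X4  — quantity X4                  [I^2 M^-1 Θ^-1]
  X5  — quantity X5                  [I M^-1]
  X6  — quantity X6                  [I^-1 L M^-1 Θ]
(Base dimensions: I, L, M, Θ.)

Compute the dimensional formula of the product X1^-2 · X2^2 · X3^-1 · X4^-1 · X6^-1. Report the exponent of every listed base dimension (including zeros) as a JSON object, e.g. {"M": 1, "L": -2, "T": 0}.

{"I": 0, "L": -2, "M": 5, "Θ": -3}

Dimensional matrix (I×L×M×Θ by X1×X2×X3×X4×X5×X6):
  I: [-1  0  1  2  1 -1]
  L: [ 0  0  1  0  0  1]
  M: [ 0  1 -1 -1 -1 -1]
  Θ: [ 1 -1 -1 -1  0  1]
  [I]: (-2)·-1+(2)·0+(-1)·1+(-1)·2+(-1)·-1 = 0
  [L]: (-2)·0+(2)·0+(-1)·1+(-1)·0+(-1)·1 = -2
  [M]: (-2)·0+(2)·1+(-1)·-1+(-1)·-1+(-1)·-1 = 5
  [Θ]: (-2)·1+(2)·-1+(-1)·-1+(-1)·-1+(-1)·1 = -3
⇒ L^-2 M^5 Θ^-3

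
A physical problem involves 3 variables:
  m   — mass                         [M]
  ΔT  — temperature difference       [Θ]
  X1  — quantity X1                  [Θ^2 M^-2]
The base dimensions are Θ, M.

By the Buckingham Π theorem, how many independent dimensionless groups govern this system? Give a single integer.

Exponent matrix [Θ,M] × [m,ΔT,X1]:
  Θ: [ 0  1  2]
  M: [ 1  0 -2]
RREF → pivots at {m,ΔT} ⇒ r = 2
Π count = n − r = 3 − 2 = 1

1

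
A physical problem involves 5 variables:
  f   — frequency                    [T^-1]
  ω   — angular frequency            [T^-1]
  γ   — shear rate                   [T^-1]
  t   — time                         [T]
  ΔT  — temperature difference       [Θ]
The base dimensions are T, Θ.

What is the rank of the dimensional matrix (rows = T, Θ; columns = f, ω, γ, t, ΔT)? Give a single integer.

Write exponents as rows T,Θ / cols f,ω,γ,t,ΔT:
  T: [-1 -1 -1  1  0]
  Θ: [ 0  0  0  0  1]
Row reduction gives pivot columns f,ΔT; rank = 2

2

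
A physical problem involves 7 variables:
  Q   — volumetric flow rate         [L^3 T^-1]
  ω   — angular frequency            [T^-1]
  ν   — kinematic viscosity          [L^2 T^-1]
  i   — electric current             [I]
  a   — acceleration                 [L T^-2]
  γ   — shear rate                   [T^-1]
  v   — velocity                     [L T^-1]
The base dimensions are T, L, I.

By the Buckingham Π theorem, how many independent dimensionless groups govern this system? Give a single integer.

4

Dimensional matrix (T×L×I by Q×ω×ν×i×a×γ×v):
  T: [-1 -1 -1  0 -2 -1 -1]
  L: [ 3  0  2  0  1  0  1]
  I: [ 0  0  0  1  0  0  0]
Echelon form has 3 nonzero rows (pivots: Q,ω,i)
7 vars − rank 3 = 4 Π groups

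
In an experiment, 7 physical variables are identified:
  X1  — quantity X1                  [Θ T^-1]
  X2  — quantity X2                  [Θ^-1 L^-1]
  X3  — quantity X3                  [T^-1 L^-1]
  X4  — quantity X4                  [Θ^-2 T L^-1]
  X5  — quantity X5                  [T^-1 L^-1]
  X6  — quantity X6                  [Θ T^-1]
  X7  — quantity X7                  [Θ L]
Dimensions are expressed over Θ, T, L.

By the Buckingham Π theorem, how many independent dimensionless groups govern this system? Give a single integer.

Dimensional matrix (Θ×T×L by X1×X2×X3×X4×X5×X6×X7):
  Θ: [ 1 -1  0 -2  0  1  1]
  T: [-1  0 -1  1 -1 -1  0]
  L: [ 0 -1 -1 -1 -1  0  1]
RREF → pivots at {X1,X2} ⇒ r = 2
n=7, r=2 ⇒ 5 dimensionless groups

5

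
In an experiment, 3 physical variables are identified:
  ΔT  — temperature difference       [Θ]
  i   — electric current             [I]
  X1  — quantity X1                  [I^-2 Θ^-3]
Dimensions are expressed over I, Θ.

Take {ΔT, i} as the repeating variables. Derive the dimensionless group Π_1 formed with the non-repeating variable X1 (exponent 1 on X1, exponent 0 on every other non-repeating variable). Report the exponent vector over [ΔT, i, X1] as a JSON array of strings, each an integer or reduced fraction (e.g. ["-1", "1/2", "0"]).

Write exponents as rows I,Θ / cols ΔT,i,X1:
  I: [ 0  1 -2]
  Θ: [ 1  0 -3]
Echelon form has 2 nonzero rows (pivots: ΔT,i)
Pivot set = {ΔT,i}, free = {X1}
RREF:
  r0: [   1    0   -3]
  r1: [   0    1   -2]
Fix exponent of X1 at 1; solve each RREF row for its pivot's exponent:
  r0: exp(ΔT) + (-3)·1 = 0 ⇒ exp(ΔT) = 3
  r1: exp(i) + (-2)·1 = 0 ⇒ exp(i) = 2
Π_1 = ΔT^3 · i^2 · X1

["3", "2", "1"]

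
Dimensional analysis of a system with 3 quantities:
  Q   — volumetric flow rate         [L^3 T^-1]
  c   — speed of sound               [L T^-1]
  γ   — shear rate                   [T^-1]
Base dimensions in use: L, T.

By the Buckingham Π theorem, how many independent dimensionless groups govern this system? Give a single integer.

1

Dimensional matrix (L×T by Q×c×γ):
  L: [ 3  1  0]
  T: [-1 -1 -1]
Row reduction gives pivot columns Q,c; rank = 2
Π count = n − r = 3 − 2 = 1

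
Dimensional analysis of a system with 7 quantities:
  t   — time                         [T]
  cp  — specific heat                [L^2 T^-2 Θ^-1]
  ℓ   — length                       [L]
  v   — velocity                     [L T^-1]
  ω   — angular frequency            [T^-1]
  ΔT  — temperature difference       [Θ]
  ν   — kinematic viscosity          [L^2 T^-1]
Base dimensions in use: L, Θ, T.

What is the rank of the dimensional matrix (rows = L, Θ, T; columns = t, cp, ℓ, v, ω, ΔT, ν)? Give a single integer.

Dimensional matrix (L×Θ×T by t×cp×ℓ×v×ω×ΔT×ν):
  L: [ 0  2  1  1  0  0  2]
  Θ: [ 0 -1  0  0  0  1  0]
  T: [ 1 -2  0 -1 -1  0 -1]
Row reduction gives pivot columns t,cp,ℓ; rank = 3

3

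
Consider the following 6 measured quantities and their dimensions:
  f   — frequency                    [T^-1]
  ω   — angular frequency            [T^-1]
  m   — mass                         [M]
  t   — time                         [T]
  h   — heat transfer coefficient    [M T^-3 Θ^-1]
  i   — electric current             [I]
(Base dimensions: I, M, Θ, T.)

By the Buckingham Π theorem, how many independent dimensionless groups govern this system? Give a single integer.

Exponent matrix [I,M,Θ,T] × [f,ω,m,t,h,i]:
  I: [ 0  0  0  0  0  1]
  M: [ 0  0  1  0  1  0]
  Θ: [ 0  0  0  0 -1  0]
  T: [-1 -1  0  1 -3  0]
Row reduction gives pivot columns f,m,h,i; rank = 4
Π count = n − r = 6 − 4 = 2

2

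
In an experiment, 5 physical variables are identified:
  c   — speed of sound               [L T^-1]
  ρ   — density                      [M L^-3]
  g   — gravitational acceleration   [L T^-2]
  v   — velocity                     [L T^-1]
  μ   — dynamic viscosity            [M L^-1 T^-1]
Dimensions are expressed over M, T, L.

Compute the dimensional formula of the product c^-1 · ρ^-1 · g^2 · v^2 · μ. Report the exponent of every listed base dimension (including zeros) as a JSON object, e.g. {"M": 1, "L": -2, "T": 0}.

{"M": 0, "T": -6, "L": 5}

Exponent matrix [M,T,L] × [c,ρ,g,v,μ]:
  M: [ 0  1  0  0  1]
  T: [-1  0 -2 -1 -1]
  L: [ 1 -3  1  1 -1]
  [M]: (-1)·0+(-1)·1+(2)·0+(2)·0+(1)·1 = 0
  [T]: (-1)·-1+(-1)·0+(2)·-2+(2)·-1+(1)·-1 = -6
  [L]: (-1)·1+(-1)·-3+(2)·1+(2)·1+(1)·-1 = 5
⇒ T^-6 L^5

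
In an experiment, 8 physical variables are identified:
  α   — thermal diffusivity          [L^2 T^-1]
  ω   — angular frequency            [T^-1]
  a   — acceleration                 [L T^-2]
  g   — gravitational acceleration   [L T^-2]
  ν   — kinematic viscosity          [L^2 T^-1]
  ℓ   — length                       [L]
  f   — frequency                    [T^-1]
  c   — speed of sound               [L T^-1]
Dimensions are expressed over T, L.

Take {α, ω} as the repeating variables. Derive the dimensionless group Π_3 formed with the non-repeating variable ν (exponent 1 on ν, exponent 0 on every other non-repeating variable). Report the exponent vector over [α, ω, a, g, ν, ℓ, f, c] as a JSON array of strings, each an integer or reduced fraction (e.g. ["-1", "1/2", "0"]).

Exponent matrix [T,L] × [α,ω,a,g,ν,ℓ,f,c]:
  T: [-1 -1 -2 -2 -1  0 -1 -1]
  L: [ 2  0  1  1  2  1  0  1]
RREF → pivots at {α,ω} ⇒ r = 2
Pivot set = {α,ω}, free = {a,g,ν,ℓ,f,c}
RREF:
  r0: [   1    0  1/2  1/2    1  1/2    0  1/2]
  r1: [   0    1  3/2  3/2    0 -1/2    1  1/2]
Fix exponent of ν at 1, a at 0, g at 0, ℓ at 0, f at 0, c at 0; solve each RREF row for its pivot's exponent:
  r0: exp(α) + (1)·1 = 0 ⇒ exp(α) = -1
  r1: exp(ω) + (0)·1 = 0 ⇒ exp(ω) = 0
Π_3 = α^-1 · ν

["-1", "0", "0", "0", "1", "0", "0", "0"]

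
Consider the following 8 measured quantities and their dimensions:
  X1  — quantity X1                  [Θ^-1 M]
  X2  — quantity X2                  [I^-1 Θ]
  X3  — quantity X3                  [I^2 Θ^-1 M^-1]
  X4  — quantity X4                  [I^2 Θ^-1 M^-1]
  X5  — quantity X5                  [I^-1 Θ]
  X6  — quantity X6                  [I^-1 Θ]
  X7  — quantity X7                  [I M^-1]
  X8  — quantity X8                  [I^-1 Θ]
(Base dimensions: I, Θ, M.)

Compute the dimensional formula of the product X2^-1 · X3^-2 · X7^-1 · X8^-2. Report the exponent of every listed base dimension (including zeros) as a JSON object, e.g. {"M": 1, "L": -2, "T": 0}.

{"I": -2, "Θ": -1, "M": 3}

Dimensional matrix (I×Θ×M by X1×X2×X3×X4×X5×X6×X7×X8):
  I: [ 0 -1  2  2 -1 -1  1 -1]
  Θ: [-1  1 -1 -1  1  1  0  1]
  M: [ 1  0 -1 -1  0  0 -1  0]
  [I]: (-1)·-1+(-2)·2+(-1)·1+(-2)·-1 = -2
  [Θ]: (-1)·1+(-2)·-1+(-1)·0+(-2)·1 = -1
  [M]: (-1)·0+(-2)·-1+(-1)·-1+(-2)·0 = 3
⇒ I^-2 Θ^-1 M^3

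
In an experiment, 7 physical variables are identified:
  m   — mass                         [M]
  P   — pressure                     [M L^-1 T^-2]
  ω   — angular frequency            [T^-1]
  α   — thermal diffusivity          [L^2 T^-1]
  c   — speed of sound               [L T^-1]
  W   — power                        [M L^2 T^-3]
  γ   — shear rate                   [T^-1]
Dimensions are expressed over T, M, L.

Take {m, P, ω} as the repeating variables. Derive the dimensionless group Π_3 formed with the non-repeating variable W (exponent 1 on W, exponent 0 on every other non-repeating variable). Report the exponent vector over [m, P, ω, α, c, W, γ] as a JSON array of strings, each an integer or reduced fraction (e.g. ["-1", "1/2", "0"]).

Dimensional matrix (T×M×L by m×P×ω×α×c×W×γ):
  T: [ 0 -2 -1 -1 -1 -3 -1]
  M: [ 1  1  0  0  0  1  0]
  L: [ 0 -1  0  2  1  2  0]
Row reduction gives pivot columns m,P,ω; rank = 3
Repeat: m,P,ω; free: α,c,W,γ
RREF:
  r0: [   1    0    0    2    1    3    0]
  r1: [   0    1    0   -2   -1   -2    0]
  r2: [   0    0    1    5    3    7    1]
Fix exponent of W at 1, α at 0, c at 0, γ at 0; solve each RREF row for its pivot's exponent:
  r0: exp(m) + (3)·1 = 0 ⇒ exp(m) = -3
  r1: exp(P) + (-2)·1 = 0 ⇒ exp(P) = 2
  r2: exp(ω) + (7)·1 = 0 ⇒ exp(ω) = -7
Π_3 = m^-3 · P^2 · ω^-7 · W

["-3", "2", "-7", "0", "0", "1", "0"]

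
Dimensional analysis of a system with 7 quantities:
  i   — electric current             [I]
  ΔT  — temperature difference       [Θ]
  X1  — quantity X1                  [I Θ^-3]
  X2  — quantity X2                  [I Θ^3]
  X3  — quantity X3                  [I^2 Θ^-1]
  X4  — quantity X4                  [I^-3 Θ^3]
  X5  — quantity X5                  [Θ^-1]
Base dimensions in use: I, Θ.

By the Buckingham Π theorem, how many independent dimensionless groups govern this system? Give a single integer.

5

Write exponents as rows I,Θ / cols i,ΔT,X1,X2,X3,X4,X5:
  I: [ 1  0  1  1  2 -3  0]
  Θ: [ 0  1 -3  3 -1  3 -1]
Echelon form has 2 nonzero rows (pivots: i,ΔT)
n=7, r=2 ⇒ 5 dimensionless groups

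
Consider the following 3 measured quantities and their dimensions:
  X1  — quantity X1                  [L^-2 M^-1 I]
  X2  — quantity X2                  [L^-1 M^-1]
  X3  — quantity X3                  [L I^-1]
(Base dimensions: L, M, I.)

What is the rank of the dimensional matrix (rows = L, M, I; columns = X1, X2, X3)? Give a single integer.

2

Write exponents as rows L,M,I / cols X1,X2,X3:
  L: [-2 -1  1]
  M: [-1 -1  0]
  I: [ 1  0 -1]
Row reduction gives pivot columns X1,X2; rank = 2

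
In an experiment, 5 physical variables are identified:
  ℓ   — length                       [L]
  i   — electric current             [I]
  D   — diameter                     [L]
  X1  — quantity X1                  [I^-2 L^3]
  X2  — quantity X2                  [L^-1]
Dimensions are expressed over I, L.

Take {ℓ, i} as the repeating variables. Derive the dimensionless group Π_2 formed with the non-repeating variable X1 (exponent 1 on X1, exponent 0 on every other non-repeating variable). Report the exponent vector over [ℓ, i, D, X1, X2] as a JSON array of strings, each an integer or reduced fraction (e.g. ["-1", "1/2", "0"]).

Dimensional matrix (I×L by ℓ×i×D×X1×X2):
  I: [ 0  1  0 -2  0]
  L: [ 1  0  1  3 -1]
Echelon form has 2 nonzero rows (pivots: ℓ,i)
Pivot set = {ℓ,i}, free = {D,X1,X2}
RREF:
  r0: [   1    0    1    3   -1]
  r1: [   0    1    0   -2    0]
Fix exponent of X1 at 1, D at 0, X2 at 0; solve each RREF row for its pivot's exponent:
  r0: exp(ℓ) + (3)·1 = 0 ⇒ exp(ℓ) = -3
  r1: exp(i) + (-2)·1 = 0 ⇒ exp(i) = 2
Π_2 = ℓ^-3 · i^2 · X1

["-3", "2", "0", "1", "0"]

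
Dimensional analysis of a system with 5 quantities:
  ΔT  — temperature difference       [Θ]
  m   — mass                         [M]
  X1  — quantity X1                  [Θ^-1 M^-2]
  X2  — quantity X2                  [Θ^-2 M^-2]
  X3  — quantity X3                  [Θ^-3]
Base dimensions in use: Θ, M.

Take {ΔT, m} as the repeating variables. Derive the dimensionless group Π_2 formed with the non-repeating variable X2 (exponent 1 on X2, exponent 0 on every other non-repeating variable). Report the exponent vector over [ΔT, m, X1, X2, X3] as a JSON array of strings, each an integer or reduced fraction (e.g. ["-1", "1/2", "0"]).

["2", "2", "0", "1", "0"]

Write exponents as rows Θ,M / cols ΔT,m,X1,X2,X3:
  Θ: [ 1  0 -1 -2 -3]
  M: [ 0  1 -2 -2  0]
Row reduction gives pivot columns ΔT,m; rank = 2
Pivot set = {ΔT,m}, free = {X1,X2,X3}
RREF:
  r0: [   1    0   -1   -2   -3]
  r1: [   0    1   -2   -2    0]
Fix exponent of X2 at 1, X1 at 0, X3 at 0; solve each RREF row for its pivot's exponent:
  r0: exp(ΔT) + (-2)·1 = 0 ⇒ exp(ΔT) = 2
  r1: exp(m) + (-2)·1 = 0 ⇒ exp(m) = 2
Π_2 = ΔT^2 · m^2 · X2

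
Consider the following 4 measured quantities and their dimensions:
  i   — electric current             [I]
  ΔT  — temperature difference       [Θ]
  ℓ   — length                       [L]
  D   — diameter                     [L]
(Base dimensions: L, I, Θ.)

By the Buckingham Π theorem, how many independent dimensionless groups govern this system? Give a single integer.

1

Exponent matrix [L,I,Θ] × [i,ΔT,ℓ,D]:
  L: [ 0  0  1  1]
  I: [ 1  0  0  0]
  Θ: [ 0  1  0  0]
RREF → pivots at {i,ΔT,ℓ} ⇒ r = 3
n=4, r=3 ⇒ 1 dimensionless group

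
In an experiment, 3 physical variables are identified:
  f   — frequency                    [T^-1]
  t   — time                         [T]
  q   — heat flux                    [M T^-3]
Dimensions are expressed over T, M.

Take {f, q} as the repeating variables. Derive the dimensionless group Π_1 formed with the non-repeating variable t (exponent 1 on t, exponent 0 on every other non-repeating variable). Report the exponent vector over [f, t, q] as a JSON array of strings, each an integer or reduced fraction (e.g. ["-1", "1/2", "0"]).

Exponent matrix [T,M] × [f,t,q]:
  T: [-1  1 -3]
  M: [ 0  0  1]
Echelon form has 2 nonzero rows (pivots: f,q)
Repeat: f,q; free: t
RREF:
  r0: [   1   -1    0]
  r1: [   0    0    1]
Fix exponent of t at 1; solve each RREF row for its pivot's exponent:
  r0: exp(f) + (-1)·1 = 0 ⇒ exp(f) = 1
  r1: exp(q) + (0)·1 = 0 ⇒ exp(q) = 0
Π_1 = f · t

["1", "1", "0"]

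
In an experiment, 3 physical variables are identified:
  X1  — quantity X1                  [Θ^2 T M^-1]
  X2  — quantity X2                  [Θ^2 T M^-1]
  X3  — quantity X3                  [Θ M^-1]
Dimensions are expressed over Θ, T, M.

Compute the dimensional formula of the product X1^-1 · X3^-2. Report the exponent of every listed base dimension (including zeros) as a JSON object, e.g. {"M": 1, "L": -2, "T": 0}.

Write exponents as rows Θ,T,M / cols X1,X2,X3:
  Θ: [ 2  2  1]
  T: [ 1  1  0]
  M: [-1 -1 -1]
  [Θ]: (-1)·2+(-2)·1 = -4
  [T]: (-1)·1+(-2)·0 = -1
  [M]: (-1)·-1+(-2)·-1 = 3
⇒ Θ^-4 T^-1 M^3

{"Θ": -4, "T": -1, "M": 3}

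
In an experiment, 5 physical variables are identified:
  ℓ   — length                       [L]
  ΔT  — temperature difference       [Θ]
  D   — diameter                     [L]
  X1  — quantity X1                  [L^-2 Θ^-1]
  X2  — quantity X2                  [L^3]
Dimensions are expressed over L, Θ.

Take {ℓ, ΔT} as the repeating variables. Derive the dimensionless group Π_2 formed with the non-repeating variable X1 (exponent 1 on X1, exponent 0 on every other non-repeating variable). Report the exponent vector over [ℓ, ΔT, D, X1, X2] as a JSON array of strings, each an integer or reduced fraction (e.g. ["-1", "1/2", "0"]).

["2", "1", "0", "1", "0"]

Write exponents as rows L,Θ / cols ℓ,ΔT,D,X1,X2:
  L: [ 1  0  1 -2  3]
  Θ: [ 0  1  0 -1  0]
RREF → pivots at {ℓ,ΔT} ⇒ r = 2
Pivot set = {ℓ,ΔT}, free = {D,X1,X2}
RREF:
  r0: [   1    0    1   -2    3]
  r1: [   0    1    0   -1    0]
Fix exponent of X1 at 1, D at 0, X2 at 0; solve each RREF row for its pivot's exponent:
  r0: exp(ℓ) + (-2)·1 = 0 ⇒ exp(ℓ) = 2
  r1: exp(ΔT) + (-1)·1 = 0 ⇒ exp(ΔT) = 1
Π_2 = ℓ^2 · ΔT · X1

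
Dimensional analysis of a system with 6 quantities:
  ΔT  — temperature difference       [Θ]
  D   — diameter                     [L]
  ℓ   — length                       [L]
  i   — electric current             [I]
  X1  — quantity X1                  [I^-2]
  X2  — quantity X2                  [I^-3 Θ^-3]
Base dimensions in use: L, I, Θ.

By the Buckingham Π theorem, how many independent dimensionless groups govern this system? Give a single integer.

3

Write exponents as rows L,I,Θ / cols ΔT,D,ℓ,i,X1,X2:
  L: [ 0  1  1  0  0  0]
  I: [ 0  0  0  1 -2 -3]
  Θ: [ 1  0  0  0  0 -3]
RREF → pivots at {ΔT,D,i} ⇒ r = 3
n=6, r=3 ⇒ 3 dimensionless groups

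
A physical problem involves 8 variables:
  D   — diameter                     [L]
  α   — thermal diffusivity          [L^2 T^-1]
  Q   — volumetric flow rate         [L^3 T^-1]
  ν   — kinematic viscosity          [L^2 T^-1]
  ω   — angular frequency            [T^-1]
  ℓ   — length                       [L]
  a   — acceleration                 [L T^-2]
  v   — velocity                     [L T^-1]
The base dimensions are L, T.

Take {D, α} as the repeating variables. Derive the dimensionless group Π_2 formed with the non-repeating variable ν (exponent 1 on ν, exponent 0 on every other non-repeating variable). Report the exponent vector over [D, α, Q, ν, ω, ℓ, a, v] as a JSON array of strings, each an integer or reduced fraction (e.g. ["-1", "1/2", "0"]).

Exponent matrix [L,T] × [D,α,Q,ν,ω,ℓ,a,v]:
  L: [ 1  2  3  2  0  1  1  1]
  T: [ 0 -1 -1 -1 -1  0 -2 -1]
Echelon form has 2 nonzero rows (pivots: D,α)
Pivot set = {D,α}, free = {Q,ν,ω,ℓ,a,v}
RREF:
  r0: [   1    0    1    0   -2    1   -3   -1]
  r1: [   0    1    1    1    1    0    2    1]
Fix exponent of ν at 1, Q at 0, ω at 0, ℓ at 0, a at 0, v at 0; solve each RREF row for its pivot's exponent:
  r0: exp(D) + (0)·1 = 0 ⇒ exp(D) = 0
  r1: exp(α) + (1)·1 = 0 ⇒ exp(α) = -1
Π_2 = α^-1 · ν

["0", "-1", "0", "1", "0", "0", "0", "0"]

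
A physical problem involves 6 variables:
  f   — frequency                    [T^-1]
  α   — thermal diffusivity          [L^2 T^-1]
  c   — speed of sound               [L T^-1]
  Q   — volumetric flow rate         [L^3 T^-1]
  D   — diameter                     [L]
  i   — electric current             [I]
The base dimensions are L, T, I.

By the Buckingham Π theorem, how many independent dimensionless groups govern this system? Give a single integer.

Dimensional matrix (L×T×I by f×α×c×Q×D×i):
  L: [ 0  2  1  3  1  0]
  T: [-1 -1 -1 -1  0  0]
  I: [ 0  0  0  0  0  1]
RREF → pivots at {f,α,i} ⇒ r = 3
6 vars − rank 3 = 3 Π groups

3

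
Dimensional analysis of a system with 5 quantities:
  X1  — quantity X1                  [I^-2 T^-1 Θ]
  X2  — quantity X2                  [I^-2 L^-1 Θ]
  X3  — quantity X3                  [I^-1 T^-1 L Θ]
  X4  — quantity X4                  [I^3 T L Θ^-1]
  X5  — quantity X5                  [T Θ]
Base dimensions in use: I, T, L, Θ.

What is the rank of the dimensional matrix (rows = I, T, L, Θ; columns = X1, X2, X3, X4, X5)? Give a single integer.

Write exponents as rows I,T,L,Θ / cols X1,X2,X3,X4,X5:
  I: [-2 -2 -1  3  0]
  T: [-1  0 -1  1  1]
  L: [ 0 -1  1  1  0]
  Θ: [ 1  1  1 -1  1]
RREF → pivots at {X1,X2,X3} ⇒ r = 3

3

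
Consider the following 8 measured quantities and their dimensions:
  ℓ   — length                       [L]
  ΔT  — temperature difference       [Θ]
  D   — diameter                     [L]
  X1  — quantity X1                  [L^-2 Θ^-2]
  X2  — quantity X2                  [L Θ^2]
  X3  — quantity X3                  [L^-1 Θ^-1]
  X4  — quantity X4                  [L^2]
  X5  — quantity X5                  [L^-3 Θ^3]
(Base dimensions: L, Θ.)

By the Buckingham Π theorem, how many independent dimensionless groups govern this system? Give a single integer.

Exponent matrix [L,Θ] × [ℓ,ΔT,D,X1,X2,X3,X4,X5]:
  L: [ 1  0  1 -2  1 -1  2 -3]
  Θ: [ 0  1  0 -2  2 -1  0  3]
Row reduction gives pivot columns ℓ,ΔT; rank = 2
8 vars − rank 2 = 6 Π groups

6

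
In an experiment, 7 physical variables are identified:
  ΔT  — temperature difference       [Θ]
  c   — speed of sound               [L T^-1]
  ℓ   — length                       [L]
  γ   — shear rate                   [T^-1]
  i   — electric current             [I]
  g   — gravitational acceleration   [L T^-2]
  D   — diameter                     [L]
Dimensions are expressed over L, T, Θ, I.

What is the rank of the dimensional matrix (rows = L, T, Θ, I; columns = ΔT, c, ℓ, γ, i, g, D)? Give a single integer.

4

Exponent matrix [L,T,Θ,I] × [ΔT,c,ℓ,γ,i,g,D]:
  L: [ 0  1  1  0  0  1  1]
  T: [ 0 -1  0 -1  0 -2  0]
  Θ: [ 1  0  0  0  0  0  0]
  I: [ 0  0  0  0  1  0  0]
Echelon form has 4 nonzero rows (pivots: ΔT,c,ℓ,i)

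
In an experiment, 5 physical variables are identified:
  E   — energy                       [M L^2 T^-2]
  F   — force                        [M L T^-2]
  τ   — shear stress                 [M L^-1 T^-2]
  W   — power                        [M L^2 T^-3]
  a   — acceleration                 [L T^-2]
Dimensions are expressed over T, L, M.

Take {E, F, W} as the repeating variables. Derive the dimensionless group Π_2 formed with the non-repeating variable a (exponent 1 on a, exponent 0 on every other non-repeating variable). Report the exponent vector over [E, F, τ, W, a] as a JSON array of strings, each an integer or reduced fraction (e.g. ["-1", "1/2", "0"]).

["1", "1", "0", "-2", "1"]

Write exponents as rows T,L,M / cols E,F,τ,W,a:
  T: [-2 -2 -2 -3 -2]
  L: [ 2  1 -1  2  1]
  M: [ 1  1  1  1  0]
Echelon form has 3 nonzero rows (pivots: E,F,W)
Pivot set = {E,F,W}, free = {τ,a}
RREF:
  r0: [   1    0   -2    0   -1]
  r1: [   0    1    3    0   -1]
  r2: [   0    0    0    1    2]
Fix exponent of a at 1, τ at 0; solve each RREF row for its pivot's exponent:
  r0: exp(E) + (-1)·1 = 0 ⇒ exp(E) = 1
  r1: exp(F) + (-1)·1 = 0 ⇒ exp(F) = 1
  r2: exp(W) + (2)·1 = 0 ⇒ exp(W) = -2
Π_2 = E · F · W^-2 · a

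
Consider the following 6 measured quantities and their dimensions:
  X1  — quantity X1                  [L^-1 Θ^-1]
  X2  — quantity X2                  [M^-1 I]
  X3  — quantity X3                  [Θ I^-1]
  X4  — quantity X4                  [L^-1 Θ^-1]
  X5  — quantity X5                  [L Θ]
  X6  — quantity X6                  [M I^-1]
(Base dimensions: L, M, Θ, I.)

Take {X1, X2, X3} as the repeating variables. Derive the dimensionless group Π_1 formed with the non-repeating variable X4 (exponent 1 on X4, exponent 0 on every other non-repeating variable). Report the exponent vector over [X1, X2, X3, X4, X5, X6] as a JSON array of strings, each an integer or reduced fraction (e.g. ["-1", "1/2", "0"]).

Dimensional matrix (L×M×Θ×I by X1×X2×X3×X4×X5×X6):
  L: [-1  0  0 -1  1  0]
  M: [ 0 -1  0  0  0  1]
  Θ: [-1  0  1 -1  1  0]
  I: [ 0  1 -1  0  0 -1]
Row reduction gives pivot columns X1,X2,X3; rank = 3
Pivot set = {X1,X2,X3}, free = {X4,X5,X6}
RREF:
  r0: [   1    0    0    1   -1    0]
  r1: [   0    1    0    0    0   -1]
  r2: [   0    0    1    0    0    0]
  r3: [   0    0    0    0    0    0]
Fix exponent of X4 at 1, X5 at 0, X6 at 0; solve each RREF row for its pivot's exponent:
  r0: exp(X1) + (1)·1 = 0 ⇒ exp(X1) = -1
  r1: exp(X2) + (0)·1 = 0 ⇒ exp(X2) = 0
  r2: exp(X3) + (0)·1 = 0 ⇒ exp(X3) = 0
Π_1 = X1^-1 · X4

["-1", "0", "0", "1", "0", "0"]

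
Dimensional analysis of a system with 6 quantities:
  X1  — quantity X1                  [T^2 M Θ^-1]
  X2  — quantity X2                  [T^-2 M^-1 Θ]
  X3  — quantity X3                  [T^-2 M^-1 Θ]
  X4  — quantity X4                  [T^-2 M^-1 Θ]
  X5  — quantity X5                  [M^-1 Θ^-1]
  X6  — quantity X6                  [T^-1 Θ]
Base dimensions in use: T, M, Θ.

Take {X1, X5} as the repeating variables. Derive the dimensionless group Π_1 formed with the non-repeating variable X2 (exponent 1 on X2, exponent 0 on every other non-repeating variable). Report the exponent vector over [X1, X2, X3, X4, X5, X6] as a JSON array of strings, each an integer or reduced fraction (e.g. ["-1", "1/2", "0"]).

Dimensional matrix (T×M×Θ by X1×X2×X3×X4×X5×X6):
  T: [ 2 -2 -2 -2  0 -1]
  M: [ 1 -1 -1 -1 -1  0]
  Θ: [-1  1  1  1 -1  1]
Echelon form has 2 nonzero rows (pivots: X1,X5)
Pivot set = {X1,X5}, free = {X2,X3,X4,X6}
RREF:
  r0: [   1   -1   -1   -1    0 -1/2]
  r1: [   0    0    0    0    1 -1/2]
  r2: [   0    0    0    0    0    0]
Fix exponent of X2 at 1, X3 at 0, X4 at 0, X6 at 0; solve each RREF row for its pivot's exponent:
  r0: exp(X1) + (-1)·1 = 0 ⇒ exp(X1) = 1
  r1: exp(X5) + (0)·1 = 0 ⇒ exp(X5) = 0
Π_1 = X1 · X2

["1", "1", "0", "0", "0", "0"]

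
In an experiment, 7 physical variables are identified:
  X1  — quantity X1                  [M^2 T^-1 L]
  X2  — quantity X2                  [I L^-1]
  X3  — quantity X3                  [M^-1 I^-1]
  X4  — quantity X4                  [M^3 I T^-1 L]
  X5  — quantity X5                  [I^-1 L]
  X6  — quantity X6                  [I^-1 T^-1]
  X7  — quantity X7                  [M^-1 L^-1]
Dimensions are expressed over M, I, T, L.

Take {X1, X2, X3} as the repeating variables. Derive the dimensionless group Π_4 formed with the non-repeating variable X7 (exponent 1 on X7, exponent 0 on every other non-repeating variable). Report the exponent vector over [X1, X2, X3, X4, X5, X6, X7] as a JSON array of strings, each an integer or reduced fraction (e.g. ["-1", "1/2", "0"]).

["0", "-1", "-1", "0", "0", "0", "1"]

Exponent matrix [M,I,T,L] × [X1,X2,X3,X4,X5,X6,X7]:
  M: [ 2  0 -1  3  0  0 -1]
  I: [ 0  1 -1  1 -1 -1  0]
  T: [-1  0  0 -1  0 -1  0]
  L: [ 1 -1  0  1  1  0 -1]
Echelon form has 3 nonzero rows (pivots: X1,X2,X3)
Repeat: X1,X2,X3; free: X4,X5,X6,X7
RREF:
  r0: [   1    0    0    1    0    1    0]
  r1: [   0    1    0    0   -1    1    1]
  r2: [   0    0    1   -1    0    2    1]
  r3: [   0    0    0    0    0    0    0]
Fix exponent of X7 at 1, X4 at 0, X5 at 0, X6 at 0; solve each RREF row for its pivot's exponent:
  r0: exp(X1) + (0)·1 = 0 ⇒ exp(X1) = 0
  r1: exp(X2) + (1)·1 = 0 ⇒ exp(X2) = -1
  r2: exp(X3) + (1)·1 = 0 ⇒ exp(X3) = -1
Π_4 = X2^-1 · X3^-1 · X7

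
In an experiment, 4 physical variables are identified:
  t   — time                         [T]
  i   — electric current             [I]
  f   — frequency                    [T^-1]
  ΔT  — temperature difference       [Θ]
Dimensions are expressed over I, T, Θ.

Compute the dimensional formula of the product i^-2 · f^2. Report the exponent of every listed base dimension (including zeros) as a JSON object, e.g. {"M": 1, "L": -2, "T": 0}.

{"I": -2, "T": -2, "Θ": 0}

Write exponents as rows I,T,Θ / cols t,i,f,ΔT:
  I: [ 0  1  0  0]
  T: [ 1  0 -1  0]
  Θ: [ 0  0  0  1]
  [I]: (-2)·1+(2)·0 = -2
  [T]: (-2)·0+(2)·-1 = -2
  [Θ]: (-2)·0+(2)·0 = 0
⇒ I^-2 T^-2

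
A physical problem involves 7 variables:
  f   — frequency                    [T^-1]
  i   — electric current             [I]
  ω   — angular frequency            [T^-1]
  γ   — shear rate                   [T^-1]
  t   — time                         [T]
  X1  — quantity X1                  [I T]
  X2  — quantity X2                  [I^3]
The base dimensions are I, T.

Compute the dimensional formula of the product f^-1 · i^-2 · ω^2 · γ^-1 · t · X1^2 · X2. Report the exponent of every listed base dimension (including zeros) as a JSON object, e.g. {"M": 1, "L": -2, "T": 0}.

{"I": 3, "T": 3}

Write exponents as rows I,T / cols f,i,ω,γ,t,X1,X2:
  I: [ 0  1  0  0  0  1  3]
  T: [-1  0 -1 -1  1  1  0]
  [I]: (-1)·0+(-2)·1+(2)·0+(-1)·0+(1)·0+(2)·1+(1)·3 = 3
  [T]: (-1)·-1+(-2)·0+(2)·-1+(-1)·-1+(1)·1+(2)·1+(1)·0 = 3
⇒ I^3 T^3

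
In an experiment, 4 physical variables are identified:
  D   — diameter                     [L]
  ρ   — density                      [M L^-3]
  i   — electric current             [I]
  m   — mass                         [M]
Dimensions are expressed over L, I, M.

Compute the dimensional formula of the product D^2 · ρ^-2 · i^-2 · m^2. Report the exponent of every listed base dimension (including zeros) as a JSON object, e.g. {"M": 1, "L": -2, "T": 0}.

Dimensional matrix (L×I×M by D×ρ×i×m):
  L: [ 1 -3  0  0]
  I: [ 0  0  1  0]
  M: [ 0  1  0  1]
  [L]: (2)·1+(-2)·-3+(-2)·0+(2)·0 = 8
  [I]: (2)·0+(-2)·0+(-2)·1+(2)·0 = -2
  [M]: (2)·0+(-2)·1+(-2)·0+(2)·1 = 0
⇒ L^8 I^-2

{"L": 8, "I": -2, "M": 0}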